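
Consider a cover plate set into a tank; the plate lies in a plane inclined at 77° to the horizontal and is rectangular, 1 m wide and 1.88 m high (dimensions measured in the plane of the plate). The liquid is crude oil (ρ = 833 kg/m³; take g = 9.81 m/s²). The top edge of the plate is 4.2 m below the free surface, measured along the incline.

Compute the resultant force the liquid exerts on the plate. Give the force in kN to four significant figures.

γ = ρg = 833 × 9.81 / 1000 = 8.17173 kN/m³.
Let θ = 77° be the plate's angle to the horizontal; measure y along the incline from where the plane meets the free surface. Vertical depth h = y·sinθ with sinθ = 0.974370.
The centroid lies 1.88/2 = 0.94 m below the top edge, so y_c = 4.2 + 0.94 = 5.14 m and h_c = 5.14 × 0.974370 = 5.00826 m.
A = 1 × 1.88 = 1.88 m².
Resultant F = γ·h_c·A = 8.17173 × 5.00826 × 1.88 = 76.9412 kN.

F ≈ 76.94 kN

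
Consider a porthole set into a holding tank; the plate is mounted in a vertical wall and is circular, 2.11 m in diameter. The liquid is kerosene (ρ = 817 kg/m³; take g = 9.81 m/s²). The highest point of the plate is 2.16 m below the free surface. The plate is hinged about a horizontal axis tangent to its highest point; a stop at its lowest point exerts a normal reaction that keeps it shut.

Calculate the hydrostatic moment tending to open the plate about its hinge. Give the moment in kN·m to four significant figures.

M ≈ 102.9 kN·m

γ = ρg = 817 × 9.81 / 1000 = 8.01477 kN/m³.
The centroid is at the centre, 1.055 m below the top of the plate, so the centroid depth is h_c = 2.16 + 1.055 = 3.215 m.
A = π(1.055)² = 3.49667 m².
Resultant F = γ·h_c·A = 8.01477 × 3.215 × 3.49667 = 90.1004 kN.
I_c = πr⁴/4 = π × 1.055⁴/4 = 0.972971 m⁴.
Centre of pressure: y_p = y_c + I_c/(y_c·A) = 3.215 + 0.972971/(3.215 × 3.49667) = 3.215 + 0.0865494 = 3.30155 m along the plane.
The resultant acts 1.055 + 0.0865494 = 1.14155 m (along the plate) below the hinge at the top edge, so the moment about the hinge is M = F × 1.14155 = 90.1004 × 1.14155 = 102.854 kN·m.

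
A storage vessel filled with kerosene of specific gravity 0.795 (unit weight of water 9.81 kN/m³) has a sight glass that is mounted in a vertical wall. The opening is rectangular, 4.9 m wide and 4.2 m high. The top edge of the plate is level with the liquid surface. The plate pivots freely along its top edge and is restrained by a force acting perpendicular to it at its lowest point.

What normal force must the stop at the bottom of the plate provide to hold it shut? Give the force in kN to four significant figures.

P ≈ 224.7 kN

γ = 0.795 × 9.81 = 7.79895 kN/m³.
The centroid lies 4.2/2 = 2.1 m below the top edge, so the centroid depth is h_c = 2.1 m.
A = 4.9 × 4.2 = 20.58 m².
Resultant F = γ·h_c·A = 7.79895 × 2.1 × 20.58 = 337.055 kN.
I_c = b·h³/12 = 4.9 × 4.2³/12 = 30.2526 m⁴.
Centre of pressure: y_p = y_c + I_c/(y_c·A) = 2.1 + 30.2526/(2.1 × 20.58) = 2.1 + 0.7 = 2.8 m along the plane.
The resultant acts 2.1 + 0.7 = 2.8 m (along the plate) below the hinge at the top edge, so the moment about the hinge is M = F × 2.8 = 337.055 × 2.8 = 943.754 kN·m.
A normal force at the bottom, 4.2 m from the hinge, must supply this moment: P = 943.754/4.2 = 224.703 kN.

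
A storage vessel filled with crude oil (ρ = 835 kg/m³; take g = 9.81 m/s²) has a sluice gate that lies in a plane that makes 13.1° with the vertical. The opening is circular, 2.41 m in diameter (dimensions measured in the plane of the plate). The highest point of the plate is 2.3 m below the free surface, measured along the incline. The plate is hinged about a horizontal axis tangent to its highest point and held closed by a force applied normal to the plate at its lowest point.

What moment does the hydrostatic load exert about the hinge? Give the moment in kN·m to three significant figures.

M ≈ 167 kN·m

γ = ρg = 835 × 9.81 / 1000 = 8.19135 kN/m³.
The plate makes 13.1° with the vertical, i.e. θ = 90° − 13.1° = 76.9° to the horizontal. Measuring y along the incline from the free-surface line, vertical depth h = y·sinθ with sinθ = 0.973976.
The centroid is at the centre, 1.205 m below the top of the plate, so y_c = 2.3 + 1.205 = 3.505 m and h_c = 3.505 × 0.973976 = 3.41379 m.
A = π(1.205)² = 4.56167 m².
Resultant F = γ·h_c·A = 8.19135 × 3.41379 × 4.56167 = 127.56 kN.
I_c = πr⁴/4 = π × 1.205⁴/4 = 1.65592 m⁴.
Centre of pressure: y_p = y_c + I_c/(y_c·A) = 3.505 + 1.65592/(3.505 × 4.56167) = 3.505 + 0.103568 = 3.60857 m along the plane.
The resultant acts 1.205 + 0.103568 = 1.30857 m (along the plate) below the hinge at the top edge, so the moment about the hinge is M = F × 1.30857 = 127.56 × 1.30857 = 166.921 kN·m.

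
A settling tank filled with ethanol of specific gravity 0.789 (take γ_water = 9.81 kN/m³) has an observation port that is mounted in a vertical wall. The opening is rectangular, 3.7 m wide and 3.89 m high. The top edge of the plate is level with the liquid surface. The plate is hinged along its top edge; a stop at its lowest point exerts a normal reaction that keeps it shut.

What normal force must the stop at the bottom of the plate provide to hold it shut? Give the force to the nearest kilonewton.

γ = 0.789 × 9.81 = 7.74009 kN/m³.
The centroid lies 3.89/2 = 1.945 m below the top edge, so the centroid depth is h_c = 1.945 m.
A = 3.7 × 3.89 = 14.393 m².
Resultant F = γ·h_c·A = 7.74009 × 1.945 × 14.393 = 216.679 kN.
I_c = b·h³/12 = 3.7 × 3.89³/12 = 18.1497 m⁴.
Centre of pressure: y_p = y_c + I_c/(y_c·A) = 1.945 + 18.1497/(1.945 × 14.393) = 1.945 + 0.648334 = 2.59333 m along the plane.
The resultant acts 1.945 + 0.648334 = 2.59333 m (along the plate) below the hinge at the top edge, so the moment about the hinge is M = F × 2.59333 = 216.679 × 2.59333 = 561.92 kN·m.
A normal force at the bottom, 3.89 m from the hinge, must supply this moment: P = 561.92/3.89 = 144.452 kN.

P ≈ 144 kN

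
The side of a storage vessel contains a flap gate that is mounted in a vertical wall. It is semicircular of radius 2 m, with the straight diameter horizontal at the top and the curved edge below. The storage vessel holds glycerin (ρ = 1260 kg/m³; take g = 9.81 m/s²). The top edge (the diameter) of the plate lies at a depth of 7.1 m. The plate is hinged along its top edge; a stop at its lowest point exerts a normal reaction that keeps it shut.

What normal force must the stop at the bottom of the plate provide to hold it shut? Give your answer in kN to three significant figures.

P ≈ 273 kN

γ = ρg = 1260 × 9.81 / 1000 = 12.3606 kN/m³.
The centroid of a semicircle lies 4r/(3π) = 0.848826 m from the diameter, here below the top edge, so the centroid depth is h_c = 7.1 + 0.848826 = 7.94883 m.
A = πr²/2 = π × 2²/2 = 6.28319 m².
Resultant F = γ·h_c·A = 12.3606 × 7.94883 × 6.28319 = 617.338 kN.
I_c = (π/8 − 8/(9π))·r⁴ = 0.109757 × 2⁴ = 1.75611 m⁴.
Centre of pressure: y_p = y_c + I_c/(y_c·A) = 7.94883 + 1.75611/(7.94883 × 6.28319) = 7.94883 + 0.0351616 = 7.98399 m along the plane.
The resultant acts 0.848826 + 0.0351616 = 0.883988 m (along the plate) below the hinge at the top edge, so the moment about the hinge is M = F × 0.883988 = 617.338 × 0.883988 = 545.719 kN·m.
A normal force at the bottom, 2 m from the hinge, must supply this moment: P = 545.719/2 = 272.86 kN.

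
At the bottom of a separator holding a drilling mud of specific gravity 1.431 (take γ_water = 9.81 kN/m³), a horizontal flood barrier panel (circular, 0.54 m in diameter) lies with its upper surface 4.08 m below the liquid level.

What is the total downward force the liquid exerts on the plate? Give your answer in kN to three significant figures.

F ≈ 13.1 kN

γ = 1.431 × 9.81 = 14.03811 kN/m³.
The plate is horizontal, so pressure is uniform at p = γ·h = 14.03811 × 4.08 = 57.2755 kN/m².
A = π(0.27)² = 0.229022 m².
F = p·A = 57.2755 × 0.229022 = 13.1173 kN.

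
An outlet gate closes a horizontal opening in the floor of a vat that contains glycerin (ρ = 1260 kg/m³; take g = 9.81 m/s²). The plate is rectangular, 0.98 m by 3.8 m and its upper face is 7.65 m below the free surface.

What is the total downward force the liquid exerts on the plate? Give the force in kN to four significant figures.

F ≈ 352.1 kN

γ = ρg = 1260 × 9.81 / 1000 = 12.3606 kN/m³.
The plate is horizontal, so pressure is uniform at p = γ·h = 12.3606 × 7.65 = 94.5586 kN/m².
A = 0.98 × 3.8 = 3.724 m².
F = p·A = 94.5586 × 3.724 = 352.136 kN.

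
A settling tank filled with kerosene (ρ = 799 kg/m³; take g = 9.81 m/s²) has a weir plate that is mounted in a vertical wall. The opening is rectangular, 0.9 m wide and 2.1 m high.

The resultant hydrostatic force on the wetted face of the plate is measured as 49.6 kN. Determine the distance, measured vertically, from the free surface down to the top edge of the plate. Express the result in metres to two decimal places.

d_top ≈ 2.30 m

γ = ρg = 799 × 9.81 / 1000 = 7.83819 kN/m³.
A = 0.9 × 2.1 = 1.89 m².
From F = γ·h_c·A, the centroid depth is h_c = 49.6/(7.83819 × 1.89) = 3.34814 m.
The centroid lies 2.1/2 = 1.05 m below the top edge, so the top edge sits at h_top = 3.34814 − 1.05 = 2.29814 m below the surface.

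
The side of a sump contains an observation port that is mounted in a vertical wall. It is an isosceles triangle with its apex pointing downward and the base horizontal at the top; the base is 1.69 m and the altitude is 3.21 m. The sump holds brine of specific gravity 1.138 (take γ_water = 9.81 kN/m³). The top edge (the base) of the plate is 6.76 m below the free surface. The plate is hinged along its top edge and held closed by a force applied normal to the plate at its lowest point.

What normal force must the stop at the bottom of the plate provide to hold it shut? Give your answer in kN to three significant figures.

P ≈ 84.4 kN

γ = 1.138 × 9.81 = 11.16378 kN/m³.
With the apex down, the centroid sits h/3 = 3.21/3 = 1.07 m below the base (the top edge), so the centroid depth is h_c = 6.76 + 1.07 = 7.83 m.
A = ½ × 1.69 × 3.21 = 2.71245 m².
Resultant F = γ·h_c·A = 11.16378 × 7.83 × 2.71245 = 237.102 kN.
I_c = b·h³/36 = 1.69 × 3.21³/36 = 1.55274 m⁴.
Centre of pressure: y_p = y_c + I_c/(y_c·A) = 7.83 + 1.55274/(7.83 × 2.71245) = 7.83 + 0.0731097 = 7.90311 m along the plane.
The resultant acts 1.07 + 0.0731097 = 1.14311 m (along the plate) below the hinge at the top edge, so the moment about the hinge is M = F × 1.14311 = 237.102 × 1.14311 = 271.034 kN·m.
A normal force at the bottom, 3.21 m from the hinge, must supply this moment: P = 271.034/3.21 = 84.4343 kN.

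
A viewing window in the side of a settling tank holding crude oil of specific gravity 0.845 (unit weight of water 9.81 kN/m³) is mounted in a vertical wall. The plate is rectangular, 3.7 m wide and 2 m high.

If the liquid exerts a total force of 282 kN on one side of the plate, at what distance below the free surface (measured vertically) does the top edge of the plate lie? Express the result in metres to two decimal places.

d_top ≈ 3.60 m

γ = 0.845 × 9.81 = 8.28945 kN/m³.
A = 3.7 × 2 = 7.4 m².
From F = γ·h_c·A, the centroid depth is h_c = 282/(8.28945 × 7.4) = 4.59718 m.
The centroid lies 2/2 = 1 m below the top edge, so the top edge sits at h_top = 4.59718 − 1 = 3.59718 m below the surface.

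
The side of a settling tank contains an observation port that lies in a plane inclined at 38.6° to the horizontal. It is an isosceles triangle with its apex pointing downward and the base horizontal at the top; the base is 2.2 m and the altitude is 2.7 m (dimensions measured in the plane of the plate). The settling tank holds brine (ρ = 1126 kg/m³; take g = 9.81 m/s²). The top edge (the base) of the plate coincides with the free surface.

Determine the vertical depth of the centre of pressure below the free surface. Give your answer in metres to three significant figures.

h_p = 0.842 m

γ = ρg = 1126 × 9.81 / 1000 = 11.04606 kN/m³.
Let θ = 38.6° be the plate's angle to the horizontal; measure y along the incline from where the plane meets the free surface. Vertical depth h = y·sinθ with sinθ = 0.623880.
With the apex down, the centroid sits h/3 = 2.7/3 = 0.9 m below the base (the top edge), so y_c = 0.9 m and h_c = 0.9 × 0.623880 = 0.561492 m.
A = ½ × 2.2 × 2.7 = 2.97 m².
Resultant F = γ·h_c·A = 11.04606 × 0.561492 × 2.97 = 18.4208 kN.
I_c = b·h³/36 = 2.2 × 2.7³/36 = 1.20285 m⁴.
Centre of pressure: y_p = y_c + I_c/(y_c·A) = 0.9 + 1.20285/(0.9 × 2.97) = 0.9 + 0.45 = 1.35 m along the plane.
Vertically, h_p = y_p·sinθ = 1.35 × 0.623880 = 0.842238 m.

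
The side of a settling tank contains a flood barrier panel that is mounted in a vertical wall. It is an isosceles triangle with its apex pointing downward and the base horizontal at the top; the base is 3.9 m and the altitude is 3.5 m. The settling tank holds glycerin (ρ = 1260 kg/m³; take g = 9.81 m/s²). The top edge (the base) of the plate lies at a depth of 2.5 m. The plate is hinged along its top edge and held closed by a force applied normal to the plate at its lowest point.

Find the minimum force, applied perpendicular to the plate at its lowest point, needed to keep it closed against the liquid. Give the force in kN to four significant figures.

γ = ρg = 1260 × 9.81 / 1000 = 12.3606 kN/m³.
With the apex down, the centroid sits h/3 = 3.5/3 = 1.16667 m below the base (the top edge), so the centroid depth is h_c = 2.5 + 1.16667 = 3.66667 m.
A = ½ × 3.9 × 3.5 = 6.825 m².
Resultant F = γ·h_c·A = 12.3606 × 3.66667 × 6.825 = 309.324 kN.
I_c = b·h³/36 = 3.9 × 3.5³/36 = 4.64479 m⁴.
Centre of pressure: y_p = y_c + I_c/(y_c·A) = 3.66667 + 4.64479/(3.66667 × 6.825) = 3.66667 + 0.185606 = 3.85228 m along the plane.
The resultant acts 1.16667 + 0.185606 = 1.35228 m (along the plate) below the hinge at the top edge, so the moment about the hinge is M = F × 1.35228 = 309.324 × 1.35228 = 418.293 kN·m.
A normal force at the bottom, 3.5 m from the hinge, must supply this moment: P = 418.293/3.5 = 119.512 kN.

P ≈ 119.5 kN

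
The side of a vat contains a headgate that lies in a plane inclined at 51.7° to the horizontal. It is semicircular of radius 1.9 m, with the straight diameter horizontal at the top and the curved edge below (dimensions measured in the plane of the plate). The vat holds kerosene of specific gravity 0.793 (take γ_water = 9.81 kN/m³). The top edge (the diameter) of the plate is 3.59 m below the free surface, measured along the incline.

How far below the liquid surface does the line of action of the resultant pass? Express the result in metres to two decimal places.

γ = 0.793 × 9.81 = 7.77933 kN/m³.
Let θ = 51.7° be the plate's angle to the horizontal; measure y along the incline from where the plane meets the free surface. Vertical depth h = y·sinθ with sinθ = 0.784776.
The centroid of a semicircle lies 4r/(3π) = 0.806385 m from the diameter, here below the top edge, so y_c = 3.59 + 0.806385 = 4.39638 m and h_c = 4.39638 × 0.784776 = 3.45017 m.
A = πr²/2 = π × 1.9²/2 = 5.67057 m².
Resultant F = γ·h_c·A = 7.77933 × 3.45017 × 5.67057 = 152.198 kN.
I_c = (π/8 − 8/(9π))·r⁴ = 0.109757 × 1.9⁴ = 1.43036 m⁴.
Centre of pressure: y_p = y_c + I_c/(y_c·A) = 4.39638 + 1.43036/(4.39638 × 5.67057) = 4.39638 + 0.0573751 = 4.45376 m along the plane.
Vertically, h_p = y_p·sinθ = 4.45376 × 0.784776 = 3.4952 m.

h_p = 3.50 m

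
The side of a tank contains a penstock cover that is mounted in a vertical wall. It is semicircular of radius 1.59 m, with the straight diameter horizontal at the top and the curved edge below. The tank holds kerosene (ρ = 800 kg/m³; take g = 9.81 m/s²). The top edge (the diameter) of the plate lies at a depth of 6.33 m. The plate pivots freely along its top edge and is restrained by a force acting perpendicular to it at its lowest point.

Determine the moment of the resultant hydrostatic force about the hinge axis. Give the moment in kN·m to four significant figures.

γ = ρg = 800 × 9.81 / 1000 = 7.848 kN/m³.
The centroid of a semicircle lies 4r/(3π) = 0.674817 m from the diameter, here below the top edge, so the centroid depth is h_c = 6.33 + 0.674817 = 7.00482 m.
A = πr²/2 = π × 1.59²/2 = 3.97113 m².
Resultant F = γ·h_c·A = 7.848 × 7.00482 × 3.97113 = 218.308 kN.
I_c = (π/8 − 8/(9π))·r⁴ = 0.109757 × 1.59⁴ = 0.701489 m⁴.
Centre of pressure: y_p = y_c + I_c/(y_c·A) = 7.00482 + 0.701489/(7.00482 × 3.97113) = 7.00482 + 0.025218 = 7.03004 m along the plane.
The resultant acts 0.674817 + 0.025218 = 0.700035 m (along the plate) below the hinge at the top edge, so the moment about the hinge is M = F × 0.700035 = 218.308 × 0.700035 = 152.823 kN·m.

M ≈ 152.8 kN·m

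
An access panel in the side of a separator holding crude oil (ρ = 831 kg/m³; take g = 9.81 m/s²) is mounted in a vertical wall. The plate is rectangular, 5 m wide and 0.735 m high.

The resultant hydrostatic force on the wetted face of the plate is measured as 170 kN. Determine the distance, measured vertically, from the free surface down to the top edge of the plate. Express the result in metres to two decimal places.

d_top ≈ 5.31 m

γ = ρg = 831 × 9.81 / 1000 = 8.15211 kN/m³.
A = 5 × 0.735 = 3.675 m².
From F = γ·h_c·A, the centroid depth is h_c = 170/(8.15211 × 3.675) = 5.67442 m.
The centroid lies 0.735/2 = 0.3675 m below the top edge, so the top edge sits at h_top = 5.67442 − 0.3675 = 5.30692 m below the surface.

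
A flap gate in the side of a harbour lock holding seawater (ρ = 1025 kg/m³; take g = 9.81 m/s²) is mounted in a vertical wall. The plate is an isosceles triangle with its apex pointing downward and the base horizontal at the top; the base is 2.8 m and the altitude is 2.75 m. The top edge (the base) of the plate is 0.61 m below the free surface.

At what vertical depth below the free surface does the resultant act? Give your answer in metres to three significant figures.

h_p = 1.80 m

γ = ρg = 1025 × 9.81 / 1000 = 10.05525 kN/m³.
With the apex down, the centroid sits h/3 = 2.75/3 = 0.916667 m below the base (the top edge), so the centroid depth is h_c = 0.61 + 0.916667 = 1.52667 m.
A = ½ × 2.8 × 2.75 = 3.85 m².
Resultant F = γ·h_c·A = 10.05525 × 1.52667 × 3.85 = 59.1015 kN.
I_c = b·h³/36 = 2.8 × 2.75³/36 = 1.61753 m⁴.
Centre of pressure: y_p = y_c + I_c/(y_c·A) = 1.52667 + 1.61753/(1.52667 × 3.85) = 1.52667 + 0.275199 = 1.80187 m along the plane.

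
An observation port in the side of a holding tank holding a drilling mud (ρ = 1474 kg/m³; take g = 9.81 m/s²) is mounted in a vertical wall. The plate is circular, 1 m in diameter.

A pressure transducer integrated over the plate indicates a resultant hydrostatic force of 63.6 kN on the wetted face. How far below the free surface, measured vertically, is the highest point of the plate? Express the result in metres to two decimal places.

d_top ≈ 5.10 m

γ = ρg = 1474 × 9.81 / 1000 = 14.45994 kN/m³.
A = π(0.5)² = 0.785398 m².
From F = γ·h_c·A, the centroid depth is h_c = 63.6/(14.45994 × 0.785398) = 5.60017 m.
The centroid is at the centre, 0.5 m below the top of the plate, so the highest point sits at h_top = 5.60017 − 0.5 = 5.10017 m below the surface.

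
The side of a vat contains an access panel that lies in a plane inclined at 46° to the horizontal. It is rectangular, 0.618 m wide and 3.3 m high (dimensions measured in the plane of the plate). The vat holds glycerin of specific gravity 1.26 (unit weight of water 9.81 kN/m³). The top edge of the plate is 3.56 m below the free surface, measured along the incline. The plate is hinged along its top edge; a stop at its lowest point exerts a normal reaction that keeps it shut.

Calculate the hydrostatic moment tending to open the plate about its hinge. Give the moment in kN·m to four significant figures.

γ = 1.26 × 9.81 = 12.3606 kN/m³.
Let θ = 46° be the plate's angle to the horizontal; measure y along the incline from where the plane meets the free surface. Vertical depth h = y·sinθ with sinθ = 0.719340.
The centroid lies 3.3/2 = 1.65 m below the top edge, so y_c = 3.56 + 1.65 = 5.21 m and h_c = 5.21 × 0.719340 = 3.74776 m.
A = 0.618 × 3.3 = 2.0394 m².
Resultant F = γ·h_c·A = 12.3606 × 3.74776 × 2.0394 = 94.4743 kN.
I_c = b·h³/12 = 0.618 × 3.3³/12 = 1.85076 m⁴.
Centre of pressure: y_p = y_c + I_c/(y_c·A) = 5.21 + 1.85076/(5.21 × 2.0394) = 5.21 + 0.174185 = 5.38418 m along the plane.
The resultant acts 1.65 + 0.174185 = 1.82418 m (along the plate) below the hinge at the top edge, so the moment about the hinge is M = F × 1.82418 = 94.4743 × 1.82418 = 172.338 kN·m.

M ≈ 172.3 kN·m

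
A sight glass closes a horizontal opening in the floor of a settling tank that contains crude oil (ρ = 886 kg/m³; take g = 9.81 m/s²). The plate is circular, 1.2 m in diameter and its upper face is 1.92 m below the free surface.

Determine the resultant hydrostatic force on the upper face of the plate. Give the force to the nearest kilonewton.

F ≈ 19 kN

γ = ρg = 886 × 9.81 / 1000 = 8.69166 kN/m³.
The plate is horizontal, so pressure is uniform at p = γ·h = 8.69166 × 1.92 = 16.688 kN/m².
A = π(0.6)² = 1.13097 m².
F = p·A = 16.688 × 1.13097 = 18.8736 kN.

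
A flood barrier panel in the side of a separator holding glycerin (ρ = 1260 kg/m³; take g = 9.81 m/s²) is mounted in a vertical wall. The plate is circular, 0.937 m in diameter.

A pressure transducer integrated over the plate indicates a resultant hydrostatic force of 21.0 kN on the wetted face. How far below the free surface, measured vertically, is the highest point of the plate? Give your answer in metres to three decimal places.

d_top ≈ 1.995 m

γ = ρg = 1260 × 9.81 / 1000 = 12.3606 kN/m³.
A = π(0.4685)² = 0.689555 m².
From F = γ·h_c·A, the centroid depth is h_c = 21.0/(12.3606 × 0.689555) = 2.46383 m.
The centroid is at the centre, 0.4685 m below the top of the plate, so the highest point sits at h_top = 2.46383 − 0.4685 = 1.99533 m below the surface.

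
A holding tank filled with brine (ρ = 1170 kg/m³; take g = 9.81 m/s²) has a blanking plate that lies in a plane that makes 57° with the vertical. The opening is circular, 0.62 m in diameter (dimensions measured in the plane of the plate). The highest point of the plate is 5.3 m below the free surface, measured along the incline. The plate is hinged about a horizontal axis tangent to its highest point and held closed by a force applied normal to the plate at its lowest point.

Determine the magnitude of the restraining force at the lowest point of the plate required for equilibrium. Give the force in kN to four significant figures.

γ = ρg = 1170 × 9.81 / 1000 = 11.4777 kN/m³.
The plate makes 57° with the vertical, i.e. θ = 90° − 57° = 33° to the horizontal. Measuring y along the incline from the free-surface line, vertical depth h = y·sinθ with sinθ = 0.544639.
The centroid is at the centre, 0.31 m below the top of the plate, so y_c = 5.3 + 0.31 = 5.61 m and h_c = 5.61 × 0.544639 = 3.05542 m.
A = π(0.31)² = 0.301907 m².
Resultant F = γ·h_c·A = 11.4777 × 3.05542 × 0.301907 = 10.5876 kN.
I_c = πr⁴/4 = π × 0.31⁴/4 = 0.00725332 m⁴.
Centre of pressure: y_p = y_c + I_c/(y_c·A) = 5.61 + 0.00725332/(5.61 × 0.301907) = 5.61 + 0.00428253 = 5.61428 m along the plane.
The resultant acts 0.31 + 0.00428253 = 0.314283 m (along the plate) below the hinge at the top edge, so the moment about the hinge is M = F × 0.314283 = 10.5876 × 0.314283 = 3.3275 kN·m.
A normal force at the bottom, 0.62 m from the hinge, must supply this moment: P = 3.3275/0.62 = 5.36694 kN.

P ≈ 5.367 kN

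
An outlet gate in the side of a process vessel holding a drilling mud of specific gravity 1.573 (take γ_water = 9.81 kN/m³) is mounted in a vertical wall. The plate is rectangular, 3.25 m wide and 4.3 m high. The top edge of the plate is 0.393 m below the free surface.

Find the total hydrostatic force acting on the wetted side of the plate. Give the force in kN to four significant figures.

γ = 1.573 × 9.81 = 15.43113 kN/m³.
The centroid lies 4.3/2 = 2.15 m below the top edge, so the centroid depth is h_c = 0.393 + 2.15 = 2.543 m.
A = 3.25 × 4.3 = 13.975 m².
Resultant F = γ·h_c·A = 15.43113 × 2.543 × 13.975 = 548.398 kN.

F ≈ 548.4 kN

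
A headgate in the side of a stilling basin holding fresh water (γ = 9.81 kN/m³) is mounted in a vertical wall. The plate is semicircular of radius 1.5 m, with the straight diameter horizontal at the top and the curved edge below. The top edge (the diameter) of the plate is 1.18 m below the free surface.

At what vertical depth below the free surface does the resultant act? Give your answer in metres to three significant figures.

γ = 9.81 kN/m³.
The centroid of a semicircle lies 4r/(3π) = 0.63662 m from the diameter, here below the top edge, so the centroid depth is h_c = 1.18 + 0.63662 = 1.81662 m.
A = πr²/2 = π × 1.5²/2 = 3.53429 m².
Resultant F = γ·h_c·A = 9.81 × 1.81662 × 3.53429 = 62.9847 kN.
I_c = (π/8 − 8/(9π))·r⁴ = 0.109757 × 1.5⁴ = 0.555645 m⁴.
Centre of pressure: y_p = y_c + I_c/(y_c·A) = 1.81662 + 0.555645/(1.81662 × 3.53429) = 1.81662 + 0.0865428 = 1.90316 m along the plane.

h_p = 1.90 m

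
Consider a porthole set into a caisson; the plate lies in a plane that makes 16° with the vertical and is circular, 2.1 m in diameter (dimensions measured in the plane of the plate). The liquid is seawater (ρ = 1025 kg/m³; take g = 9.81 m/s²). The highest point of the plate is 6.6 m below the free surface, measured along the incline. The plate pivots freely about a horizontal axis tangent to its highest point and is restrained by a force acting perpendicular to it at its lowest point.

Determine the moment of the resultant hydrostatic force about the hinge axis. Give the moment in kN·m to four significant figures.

M ≈ 278.1 kN·m

γ = ρg = 1025 × 9.81 / 1000 = 10.05525 kN/m³.
The plate makes 16° with the vertical, i.e. θ = 90° − 16° = 74° to the horizontal. Measuring y along the incline from the free-surface line, vertical depth h = y·sinθ with sinθ = 0.961262.
The centroid is at the centre, 1.05 m below the top of the plate, so y_c = 6.6 + 1.05 = 7.65 m and h_c = 7.65 × 0.961262 = 7.35365 m.
A = π(1.05)² = 3.46361 m².
Resultant F = γ·h_c·A = 10.05525 × 7.35365 × 3.46361 = 256.109 kN.
I_c = πr⁴/4 = π × 1.05⁴/4 = 0.954656 m⁴.
Centre of pressure: y_p = y_c + I_c/(y_c·A) = 7.65 + 0.954656/(7.65 × 3.46361) = 7.65 + 0.0360294 = 7.68603 m along the plane.
The resultant acts 1.05 + 0.0360294 = 1.08603 m (along the plate) below the hinge at the top edge, so the moment about the hinge is M = F × 1.08603 = 256.109 × 1.08603 = 278.142 kN·m.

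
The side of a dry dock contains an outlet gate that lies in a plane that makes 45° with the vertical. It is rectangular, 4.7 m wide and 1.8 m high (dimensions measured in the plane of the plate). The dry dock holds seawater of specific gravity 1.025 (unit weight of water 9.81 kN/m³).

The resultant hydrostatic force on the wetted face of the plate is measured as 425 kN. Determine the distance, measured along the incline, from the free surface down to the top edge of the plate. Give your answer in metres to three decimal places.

γ = 1.025 × 9.81 = 10.05525 kN/m³.
A = 4.7 × 1.8 = 8.46 m².
From F = γ·h_c·A, the centroid depth is h_c = 425/(10.05525 × 8.46) = 4.99604 m.
The plate makes 45° with the vertical, i.e. θ = 90° − 45° = 45° to the horizontal. Measuring y along the incline from the free-surface line, vertical depth h = y·sinθ with sinθ = 0.707107.
Along the incline, y_c = h_c/sinθ = 4.99604/0.707107 = 7.06547 m.
The centroid lies 1.8/2 = 0.9 m below the top edge, so the top edge sits at y_top = 7.06547 − 0.9 = 6.16547 m along the incline.

y_top ≈ 6.165 m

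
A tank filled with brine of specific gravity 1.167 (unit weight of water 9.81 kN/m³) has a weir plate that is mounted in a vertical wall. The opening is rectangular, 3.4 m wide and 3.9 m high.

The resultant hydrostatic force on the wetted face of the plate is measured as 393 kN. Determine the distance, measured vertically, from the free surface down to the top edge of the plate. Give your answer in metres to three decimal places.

d_top ≈ 0.639 m

γ = 1.167 × 9.81 = 11.44827 kN/m³.
A = 3.4 × 3.9 = 13.26 m².
From F = γ·h_c·A, the centroid depth is h_c = 393/(11.44827 × 13.26) = 2.58886 m.
The centroid lies 3.9/2 = 1.95 m below the top edge, so the top edge sits at h_top = 2.58886 − 1.95 = 0.63886 m below the surface.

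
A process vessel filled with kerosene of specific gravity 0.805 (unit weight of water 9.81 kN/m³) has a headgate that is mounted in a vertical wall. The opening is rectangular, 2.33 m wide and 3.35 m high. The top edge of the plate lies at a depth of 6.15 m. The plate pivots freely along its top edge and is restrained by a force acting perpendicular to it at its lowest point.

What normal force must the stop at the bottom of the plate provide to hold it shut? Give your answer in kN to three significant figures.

γ = 0.805 × 9.81 = 7.89705 kN/m³.
The centroid lies 3.35/2 = 1.675 m below the top edge, so the centroid depth is h_c = 6.15 + 1.675 = 7.825 m.
A = 2.33 × 3.35 = 7.8055 m².
Resultant F = γ·h_c·A = 7.89705 × 7.825 × 7.8055 = 482.336 kN.
I_c = b·h³/12 = 2.33 × 3.35³/12 = 7.29977 m⁴.
Centre of pressure: y_p = y_c + I_c/(y_c·A) = 7.825 + 7.29977/(7.825 × 7.8055) = 7.825 + 0.119515 = 7.94451 m along the plane.
The resultant acts 1.675 + 0.119515 = 1.79452 m (along the plate) below the hinge at the top edge, so the moment about the hinge is M = F × 1.79452 = 482.336 × 1.79452 = 865.562 kN·m.
A normal force at the bottom, 3.35 m from the hinge, must supply this moment: P = 865.562/3.35 = 258.377 kN.

P ≈ 258 kN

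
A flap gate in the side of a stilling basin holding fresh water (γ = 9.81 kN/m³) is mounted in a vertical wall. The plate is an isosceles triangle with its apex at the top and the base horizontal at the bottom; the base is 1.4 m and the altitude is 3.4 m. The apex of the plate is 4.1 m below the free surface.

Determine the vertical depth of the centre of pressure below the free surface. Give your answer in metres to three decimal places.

h_p = 6.468 m

γ = 9.81 kN/m³.
With the apex up, the centroid sits 2h/3 = 2 × 3.4/3 = 2.26667 m below the apex, so the centroid depth is h_c = 4.1 + 2.26667 = 6.36667 m.
A = ½ × 1.4 × 3.4 = 2.38 m².
Resultant F = γ·h_c·A = 9.81 × 6.36667 × 2.38 = 148.648 kN.
I_c = b·h³/36 = 1.4 × 3.4³/36 = 1.52849 m⁴.
Centre of pressure: y_p = y_c + I_c/(y_c·A) = 6.36667 + 1.52849/(6.36667 × 2.38) = 6.36667 + 0.100873 = 6.46754 m along the plane.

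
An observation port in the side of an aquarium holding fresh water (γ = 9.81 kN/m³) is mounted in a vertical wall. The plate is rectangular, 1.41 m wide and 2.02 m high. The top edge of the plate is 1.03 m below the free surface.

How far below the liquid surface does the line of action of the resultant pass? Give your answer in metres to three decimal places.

γ = 9.81 kN/m³.
The centroid lies 2.02/2 = 1.01 m below the top edge, so the centroid depth is h_c = 1.03 + 1.01 = 2.04 m.
A = 1.41 × 2.02 = 2.8482 m².
Resultant F = γ·h_c·A = 9.81 × 2.04 × 2.8482 = 56.9993 kN.
I_c = b·h³/12 = 1.41 × 2.02³/12 = 0.968483 m⁴.
Centre of pressure: y_p = y_c + I_c/(y_c·A) = 2.04 + 0.968483/(2.04 × 2.8482) = 2.04 + 0.166683 = 2.20668 m along the plane.

h_p = 2.207 m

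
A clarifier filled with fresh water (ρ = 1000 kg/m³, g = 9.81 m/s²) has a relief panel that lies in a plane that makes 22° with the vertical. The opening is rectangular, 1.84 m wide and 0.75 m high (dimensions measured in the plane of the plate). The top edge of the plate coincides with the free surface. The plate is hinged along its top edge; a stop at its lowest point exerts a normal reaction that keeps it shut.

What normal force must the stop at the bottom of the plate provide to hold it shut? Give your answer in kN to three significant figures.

γ = ρg = 1000 × 9.81 = 9810 N/m³ = 9.81 kN/m³.
The plate makes 22° with the vertical, i.e. θ = 90° − 22° = 68° to the horizontal. Measuring y along the incline from the free-surface line, vertical depth h = y·sinθ with sinθ = 0.927184.
The centroid lies 0.75/2 = 0.375 m below the top edge, so y_c = 0.375 m and h_c = 0.375 × 0.927184 = 0.347694 m.
A = 1.84 × 0.75 = 1.38 m².
Resultant F = γ·h_c·A = 9.81 × 0.347694 × 1.38 = 4.70701 kN.
I_c = b·h³/12 = 1.84 × 0.75³/12 = 0.0646875 m⁴.
Centre of pressure: y_p = y_c + I_c/(y_c·A) = 0.375 + 0.0646875/(0.375 × 1.38) = 0.375 + 0.125 = 0.5 m along the plane.
The resultant acts 0.375 + 0.125 = 0.5 m (along the plate) below the hinge at the top edge, so the moment about the hinge is M = F × 0.5 = 4.70701 × 0.5 = 2.35351 kN·m.
A normal force at the bottom, 0.75 m from the hinge, must supply this moment: P = 2.35351/0.75 = 3.13801 kN.

P ≈ 3.14 kN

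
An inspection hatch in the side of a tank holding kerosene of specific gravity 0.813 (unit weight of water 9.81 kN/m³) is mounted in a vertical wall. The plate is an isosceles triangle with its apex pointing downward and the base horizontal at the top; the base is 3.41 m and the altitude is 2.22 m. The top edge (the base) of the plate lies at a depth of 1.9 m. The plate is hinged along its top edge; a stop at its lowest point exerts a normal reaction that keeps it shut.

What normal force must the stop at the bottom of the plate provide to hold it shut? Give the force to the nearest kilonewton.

P ≈ 30 kN

γ = 0.813 × 9.81 = 7.97553 kN/m³.
With the apex down, the centroid sits h/3 = 2.22/3 = 0.74 m below the base (the top edge), so the centroid depth is h_c = 1.9 + 0.74 = 2.64 m.
A = ½ × 3.41 × 2.22 = 3.7851 m².
Resultant F = γ·h_c·A = 7.97553 × 2.64 × 3.7851 = 79.6968 kN.
I_c = b·h³/36 = 3.41 × 2.22³/36 = 1.03636 m⁴.
Centre of pressure: y_p = y_c + I_c/(y_c·A) = 2.64 + 1.03636/(2.64 × 3.7851) = 2.64 + 0.103712 = 2.74371 m along the plane.
The resultant acts 0.74 + 0.103712 = 0.843712 m (along the plate) below the hinge at the top edge, so the moment about the hinge is M = F × 0.843712 = 79.6968 × 0.843712 = 67.2411 kN·m.
A normal force at the bottom, 2.22 m from the hinge, must supply this moment: P = 67.2411/2.22 = 30.2888 kN.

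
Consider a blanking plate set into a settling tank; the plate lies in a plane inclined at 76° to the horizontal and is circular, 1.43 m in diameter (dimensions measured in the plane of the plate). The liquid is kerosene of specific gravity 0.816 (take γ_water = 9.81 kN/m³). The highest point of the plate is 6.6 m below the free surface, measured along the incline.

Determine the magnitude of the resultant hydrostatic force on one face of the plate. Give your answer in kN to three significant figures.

F ≈ 91.3 kN

γ = 0.816 × 9.81 = 8.00496 kN/m³.
Let θ = 76° be the plate's angle to the horizontal; measure y along the incline from where the plane meets the free surface. Vertical depth h = y·sinθ with sinθ = 0.970296.
The centroid is at the centre, 0.715 m below the top of the plate, so y_c = 6.6 + 0.715 = 7.315 m and h_c = 7.315 × 0.970296 = 7.09772 m.
A = π(0.715)² = 1.60606 m².
Resultant F = γ·h_c·A = 8.00496 × 7.09772 × 1.60606 = 91.2515 kN.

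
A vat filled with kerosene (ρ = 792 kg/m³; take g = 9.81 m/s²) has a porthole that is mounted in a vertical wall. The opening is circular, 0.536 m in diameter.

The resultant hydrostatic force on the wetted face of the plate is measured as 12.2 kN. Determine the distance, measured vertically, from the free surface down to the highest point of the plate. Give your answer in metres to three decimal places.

γ = ρg = 792 × 9.81 / 1000 = 7.76952 kN/m³.
A = π(0.268)² = 0.225642 m².
From F = γ·h_c·A, the centroid depth is h_c = 12.2/(7.76952 × 0.225642) = 6.95898 m.
The centroid is at the centre, 0.268 m below the top of the plate, so the highest point sits at h_top = 6.95898 − 0.268 = 6.69098 m below the surface.

d_top ≈ 6.691 m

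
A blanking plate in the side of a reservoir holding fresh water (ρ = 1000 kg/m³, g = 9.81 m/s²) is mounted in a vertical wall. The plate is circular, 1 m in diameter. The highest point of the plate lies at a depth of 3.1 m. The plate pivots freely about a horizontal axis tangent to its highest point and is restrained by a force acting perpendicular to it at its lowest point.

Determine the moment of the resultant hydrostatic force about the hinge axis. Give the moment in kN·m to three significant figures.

γ = ρg = 1000 × 9.81 = 9810 N/m³ = 9.81 kN/m³.
The centroid is at the centre, 0.5 m below the top of the plate, so the centroid depth is h_c = 3.1 + 0.5 = 3.6 m.
A = π(0.5)² = 0.785398 m².
Resultant F = γ·h_c·A = 9.81 × 3.6 × 0.785398 = 27.7371 kN.
I_c = πr⁴/4 = π × 0.5⁴/4 = 0.0490874 m⁴.
Centre of pressure: y_p = y_c + I_c/(y_c·A) = 3.6 + 0.0490874/(3.6 × 0.785398) = 3.6 + 0.0173611 = 3.61736 m along the plane.
The resultant acts 0.5 + 0.0173611 = 0.517361 m (along the plate) below the hinge at the top edge, so the moment about the hinge is M = F × 0.517361 = 27.7371 × 0.517361 = 14.3501 kN·m.

M ≈ 14.4 kN·m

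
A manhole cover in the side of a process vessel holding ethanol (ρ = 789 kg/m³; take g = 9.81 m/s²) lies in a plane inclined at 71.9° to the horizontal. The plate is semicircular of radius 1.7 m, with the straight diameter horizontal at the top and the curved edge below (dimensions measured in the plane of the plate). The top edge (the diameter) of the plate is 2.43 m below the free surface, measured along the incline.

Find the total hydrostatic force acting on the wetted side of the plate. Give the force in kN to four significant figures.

F ≈ 105.3 kN

γ = ρg = 789 × 9.81 / 1000 = 7.74009 kN/m³.
Let θ = 71.9° be the plate's angle to the horizontal; measure y along the incline from where the plane meets the free surface. Vertical depth h = y·sinθ with sinθ = 0.950516.
The centroid of a semicircle lies 4r/(3π) = 0.721502 m from the diameter, here below the top edge, so y_c = 2.43 + 0.721502 = 3.1515 m and h_c = 3.1515 × 0.950516 = 2.99555 m.
A = πr²/2 = π × 1.7²/2 = 4.5396 m².
Resultant F = γ·h_c·A = 7.74009 × 2.99555 × 4.5396 = 105.254 kN.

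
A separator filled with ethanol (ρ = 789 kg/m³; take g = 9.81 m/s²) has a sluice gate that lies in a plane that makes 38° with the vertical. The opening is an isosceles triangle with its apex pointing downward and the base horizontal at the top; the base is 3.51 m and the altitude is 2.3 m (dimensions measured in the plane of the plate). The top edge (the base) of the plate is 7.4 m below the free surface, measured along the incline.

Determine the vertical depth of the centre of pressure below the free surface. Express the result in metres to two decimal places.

γ = ρg = 789 × 9.81 / 1000 = 7.74009 kN/m³.
The plate makes 38° with the vertical, i.e. θ = 90° − 38° = 52° to the horizontal. Measuring y along the incline from the free-surface line, vertical depth h = y·sinθ with sinθ = 0.788011.
With the apex down, the centroid sits h/3 = 2.3/3 = 0.766667 m below the base (the top edge), so y_c = 7.4 + 0.766667 = 8.16667 m and h_c = 8.16667 × 0.788011 = 6.43543 m.
A = ½ × 3.51 × 2.3 = 4.0365 m².
Resultant F = γ·h_c·A = 7.74009 × 6.43543 × 4.0365 = 201.061 kN.
I_c = b·h³/36 = 3.51 × 2.3³/36 = 1.18628 m⁴.
Centre of pressure: y_p = y_c + I_c/(y_c·A) = 8.16667 + 1.18628/(8.16667 × 4.0365) = 8.16667 + 0.0359863 = 8.20266 m along the plane.
Vertically, h_p = y_p·sinθ = 8.20266 × 0.788011 = 6.46379 m.

h_p = 6.46 m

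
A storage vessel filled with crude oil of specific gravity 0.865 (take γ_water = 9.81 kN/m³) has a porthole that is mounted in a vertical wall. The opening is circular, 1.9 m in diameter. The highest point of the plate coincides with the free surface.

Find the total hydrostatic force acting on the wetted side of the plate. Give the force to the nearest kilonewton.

γ = 0.865 × 9.81 = 8.48565 kN/m³.
The centroid is at the centre, 0.95 m below the top of the plate, so the centroid depth is h_c = 0.95 m.
A = π(0.95)² = 2.83529 m².
Resultant F = γ·h_c·A = 8.48565 × 0.95 × 2.83529 = 22.8563 kN.

F ≈ 23 kN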